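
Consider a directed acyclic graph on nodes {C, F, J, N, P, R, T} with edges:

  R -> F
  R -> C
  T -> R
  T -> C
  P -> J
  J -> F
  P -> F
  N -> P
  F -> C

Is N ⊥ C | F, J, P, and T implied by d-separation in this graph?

Enumerating the 6 paths from N to C and testing each for blocking by {F, J, P, T}:
  1. N → P → J → F ← R ← T → C — P:chain[blocks]; J:chain[blocks]; F:collider[open]; R:chain[open]; T:fork[blocks] ⇒ blocked
  2. N → P → J → F ← R → C — P:chain[blocks]; J:chain[blocks]; F:collider[open]; R:fork[open] ⇒ blocked
  3. N → P → J → F → C — P:chain[blocks]; J:chain[blocks]; F:chain[blocks] ⇒ blocked
  4. N → P → F ← R ← T → C — P:chain[blocks]; F:collider[open]; R:chain[open]; T:fork[blocks] ⇒ blocked
  5. N → P → F ← R → C — P:chain[blocks]; F:collider[open]; R:fork[open] ⇒ blocked
  6. N → P → F → C — P:chain[blocks]; F:chain[blocks] ⇒ blocked
All paths are blocked; N ⊥ C | {F, J, P, T} holds.

Yes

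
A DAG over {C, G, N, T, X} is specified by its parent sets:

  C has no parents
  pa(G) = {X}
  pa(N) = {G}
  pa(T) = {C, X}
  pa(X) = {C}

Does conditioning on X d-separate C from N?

2 paths connect C and N; each must be blocked for d-separation to hold:
  1. C → T ← X → G → N — T:collider[blocks]; X:fork[blocks]; G:chain[open] ⇒ blocked
  2. C → X → G → N — X:chain[blocks]; G:chain[open] ⇒ blocked
All paths are blocked; C ⊥ N | {X} holds.

Yes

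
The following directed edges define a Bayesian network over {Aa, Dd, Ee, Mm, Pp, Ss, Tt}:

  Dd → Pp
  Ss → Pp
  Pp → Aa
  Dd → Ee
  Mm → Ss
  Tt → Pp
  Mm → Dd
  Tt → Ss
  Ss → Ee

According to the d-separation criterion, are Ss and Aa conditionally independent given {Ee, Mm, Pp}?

We examine all 4 paths between Ss and Aa:
Path 1: Ss → Pp → Aa
  Pp is a chain here and Pp is conditioned on, so the path is blocked at Pp.
Path 2: Ss → Ee ← Dd → Pp → Aa
  Pp is a chain here and Pp is conditioned on, so the path is blocked at Pp.
Path 3: Ss ← Tt → Pp → Aa
  Pp is a chain here and Pp is conditioned on, so the path is blocked at Pp.
Path 4: Ss ← Mm → Dd → Pp → Aa
  Mm is a fork here and Mm is conditioned on, so the path is blocked at Mm.
All paths are blocked; Ss ⊥ Aa | {Ee, Mm, Pp} holds.

Yes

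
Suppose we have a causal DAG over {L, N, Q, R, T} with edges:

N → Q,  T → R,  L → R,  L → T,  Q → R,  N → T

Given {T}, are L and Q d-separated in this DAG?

No

We examine all 4 paths between L and Q:
Path 1: L → T ← N → Q
  T is a collider and T is conditioned on, which opens it; N is a fork and N is not conditioned on — no node blocks this path, so it is active.
Path 2: L → T → R ← Q
  T is a chain here and T is conditioned on, so the path is blocked at T.
Path 3: L → R ← T ← N → Q
  R is a collider here and neither R nor any of its descendants is conditioned on, so the collider stays closed — the path is blocked at R.
Path 4: L → R ← Q
  R is a collider here and neither R nor any of its descendants is conditioned on, so the collider stays closed — the path is blocked at R.
At least one path is unblocked, so d-separation fails.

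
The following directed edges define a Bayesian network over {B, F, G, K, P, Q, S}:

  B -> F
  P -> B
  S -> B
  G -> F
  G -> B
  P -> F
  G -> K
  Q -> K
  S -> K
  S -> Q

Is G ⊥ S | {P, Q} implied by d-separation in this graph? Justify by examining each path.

Yes — G and S are d-separated given {P, Q}.

Enumerating the 5 paths from G to S and testing each for blocking by {P, Q}:
Path 1: G → F ← P → B ← S
  F is a collider here and neither F nor any of its descendants is conditioned on, so the collider stays closed — the path is blocked at F.
Path 2: G → F ← B ← S
  F is a collider here and neither F nor any of its descendants is conditioned on, so the collider stays closed — the path is blocked at F.
Path 3: G → K ← S
  K is a collider here and neither K nor any of its descendants is conditioned on, so the collider stays closed — the path is blocked at K.
Path 4: G → K ← Q ← S
  K is a collider here and neither K nor any of its descendants is conditioned on, so the collider stays closed — the path is blocked at K.
Path 5: G → B ← S
  B is a collider here and neither B nor any of its descendants is conditioned on, so the collider stays closed — the path is blocked at B.
Every path is blocked, so G and S are d-separated given {P, Q}.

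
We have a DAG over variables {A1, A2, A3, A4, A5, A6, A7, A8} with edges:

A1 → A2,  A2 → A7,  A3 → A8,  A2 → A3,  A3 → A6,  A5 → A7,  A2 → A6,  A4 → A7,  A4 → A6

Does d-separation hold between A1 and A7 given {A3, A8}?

There are 3 undirected paths between A1 and A7; checking each against the conditioning set {A3, A8}:
  1. A1 → A2 → A7 — A2:chain[open] ⇒ active
  2. A1 → A2 → A3 → A6 ← A4 → A7 — A2:chain[open]; A3:chain[blocks]; A6:collider[blocks]; A4:fork[open] ⇒ blocked
  3. A1 → A2 → A6 ← A4 → A7 — A2:chain[open]; A6:collider[blocks]; A4:fork[open] ⇒ blocked
Because an active path exists, A1 and A7 are not d-separated.

No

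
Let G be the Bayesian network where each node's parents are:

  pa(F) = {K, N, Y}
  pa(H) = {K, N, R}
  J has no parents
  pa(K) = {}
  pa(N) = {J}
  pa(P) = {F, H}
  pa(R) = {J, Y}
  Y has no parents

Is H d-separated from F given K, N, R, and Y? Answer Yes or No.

Yes

There are 6 undirected paths between H and F; checking each against the conditioning set {K, N, R, Y}:
Path 1: H → P ← F
  P is a collider here and neither P nor any of its descendants is conditioned on, so the collider stays closed — the path is blocked at P.
Path 2: H ← N → F
  N is a fork here and N is conditioned on, so the path is blocked at N.
Path 3: H ← N ← J → R ← Y → F
  N is a chain here and N is conditioned on, so the path is blocked at N.
Path 4: H ← K → F
  K is a fork here and K is conditioned on, so the path is blocked at K.
Path 5: H ← R ← Y → F
  R is a chain here and R is conditioned on, so the path is blocked at R.
Path 6: H ← R ← J → N → F
  R is a chain here and R is conditioned on, so the path is blocked at R.
All paths are blocked; H ⊥ F | {K, N, R, Y} holds.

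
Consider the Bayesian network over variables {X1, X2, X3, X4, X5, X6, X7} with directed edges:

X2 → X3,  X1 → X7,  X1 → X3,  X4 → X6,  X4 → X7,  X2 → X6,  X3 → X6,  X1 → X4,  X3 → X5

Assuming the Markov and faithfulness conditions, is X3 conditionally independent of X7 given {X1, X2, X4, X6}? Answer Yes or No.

Enumerating the 6 paths from X3 to X7 and testing each for blocking by {X1, X2, X4, X6}:
  1. X3 → X6 ← X4 → X7 — X6:collider[open]; X4:fork[blocks] ⇒ blocked
  2. X3 → X6 ← X4 ← X1 → X7 — X6:collider[open]; X4:chain[blocks]; X1:fork[blocks] ⇒ blocked
  3. X3 ← X1 → X7 — X1:fork[blocks] ⇒ blocked
  4. X3 ← X1 → X4 → X7 — X1:fork[blocks]; X4:chain[blocks] ⇒ blocked
  5. X3 ← X2 → X6 ← X4 → X7 — X2:fork[blocks]; X6:collider[open]; X4:fork[blocks] ⇒ blocked
  6. X3 ← X2 → X6 ← X4 ← X1 → X7 — X2:fork[blocks]; X6:collider[open]; X4:chain[blocks]; X1:fork[blocks] ⇒ blocked
Since every path is blocked, d-separation holds.

Yes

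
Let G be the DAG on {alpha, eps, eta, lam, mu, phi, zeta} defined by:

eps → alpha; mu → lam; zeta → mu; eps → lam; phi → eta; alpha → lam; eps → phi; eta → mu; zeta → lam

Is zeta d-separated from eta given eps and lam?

There are 6 undirected paths between zeta and eta; checking each against the conditioning set {eps, lam}:
  1. zeta → mu ← eta — mu:collider[open] ⇒ active
  2. zeta → mu → lam ← eps → phi → eta — mu:chain[open]; lam:collider[open]; eps:fork[blocks]; phi:chain[open] ⇒ blocked
  3. zeta → mu → lam ← alpha ← eps → phi → eta — mu:chain[open]; lam:collider[open]; alpha:chain[open]; eps:fork[blocks]; phi:chain[open] ⇒ blocked
  4. zeta → lam ← eps → phi → eta — lam:collider[open]; eps:fork[blocks]; phi:chain[open] ⇒ blocked
  5. zeta → lam ← mu ← eta — lam:collider[open]; mu:chain[open] ⇒ active
  6. zeta → lam ← alpha ← eps → phi → eta — lam:collider[open]; alpha:chain[open]; eps:fork[blocks]; phi:chain[open] ⇒ blocked
At least one path is unblocked, so d-separation fails.

No — zeta and eta are not d-separated given {eps, lam}.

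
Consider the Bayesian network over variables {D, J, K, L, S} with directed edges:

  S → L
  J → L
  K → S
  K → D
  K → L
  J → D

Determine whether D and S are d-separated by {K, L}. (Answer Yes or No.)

No

We examine all 4 paths between D and S:
Path 1: D ← K → S
  K is a fork here and K is conditioned on, so the path is blocked at K.
Path 2: D ← K → L ← S
  K is a fork here and K is conditioned on, so the path is blocked at K.
Path 3: D ← J → L ← S
  J is a fork and J is not conditioned on; L is a collider and L is conditioned on, which opens it — no node blocks this path, so it is active.
Path 4: D ← J → L ← K → S
  K is a fork here and K is conditioned on, so the path is blocked at K.
Because an active path exists, D and S are not d-separated.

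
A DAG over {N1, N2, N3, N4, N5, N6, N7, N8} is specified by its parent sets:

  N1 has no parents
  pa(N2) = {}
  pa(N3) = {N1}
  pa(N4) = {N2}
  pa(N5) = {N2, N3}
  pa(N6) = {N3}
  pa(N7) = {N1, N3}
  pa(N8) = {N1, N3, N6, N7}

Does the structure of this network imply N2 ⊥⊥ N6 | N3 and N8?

Yes

We examine all 6 paths between N2 and N6:
  1. N2 → N5 ← N3 → N8 ← N6 — N5:collider[blocks]; N3:fork[blocks]; N8:collider[open] ⇒ blocked
  2. N2 → N5 ← N3 → N7 → N8 ← N6 — N5:collider[blocks]; N3:fork[blocks]; N7:chain[open]; N8:collider[open] ⇒ blocked
  3. N2 → N5 ← N3 → N7 ← N1 → N8 ← N6 — N5:collider[blocks]; N3:fork[blocks]; N7:collider[open]; N1:fork[open]; N8:collider[open] ⇒ blocked
  4. N2 → N5 ← N3 → N6 — N5:collider[blocks]; N3:fork[blocks] ⇒ blocked
  5. N2 → N5 ← N3 ← N1 → N8 ← N6 — N5:collider[blocks]; N3:chain[blocks]; N1:fork[open]; N8:collider[open] ⇒ blocked
  6. N2 → N5 ← N3 ← N1 → N7 → N8 ← N6 — N5:collider[blocks]; N3:chain[blocks]; N1:fork[open]; N7:chain[open]; N8:collider[open] ⇒ blocked
All paths are blocked; N2 ⊥ N6 | {N3, N8} holds.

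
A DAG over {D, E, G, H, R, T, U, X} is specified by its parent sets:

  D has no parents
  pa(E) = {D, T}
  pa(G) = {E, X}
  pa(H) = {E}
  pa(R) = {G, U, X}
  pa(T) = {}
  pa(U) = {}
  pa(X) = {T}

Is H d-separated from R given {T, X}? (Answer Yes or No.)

No

We examine all 4 paths between H and R:
  1. H ← E → G ← X → R — E:fork[open]; G:collider[blocks]; X:fork[blocks] ⇒ blocked
  2. H ← E → G → R — E:fork[open]; G:chain[open] ⇒ active
  3. H ← E ← T → X → G → R — E:chain[open]; T:fork[blocks]; X:chain[blocks]; G:chain[open] ⇒ blocked
  4. H ← E ← T → X → R — E:chain[open]; T:fork[blocks]; X:chain[blocks] ⇒ blocked
Because an active path exists, H and R are not d-separated.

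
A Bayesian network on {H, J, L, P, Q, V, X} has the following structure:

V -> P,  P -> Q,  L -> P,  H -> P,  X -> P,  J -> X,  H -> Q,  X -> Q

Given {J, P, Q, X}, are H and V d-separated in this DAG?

No — H and V are not d-separated given {J, P, Q, X}.

There are 3 undirected paths between H and V; checking each against the conditioning set {J, P, Q, X}:
Path 1: H → P ← V
  P is a collider and P is conditioned on, which opens it — no node blocks this path, so it is active.
Path 2: H → Q ← X → P ← V
  X is a fork here and X is conditioned on, so the path is blocked at X.
Path 3: H → Q ← P ← V
  P is a chain here and P is conditioned on, so the path is blocked at P.
Since the path H → P ← V is active, H and V are not d-separated given {J, P, Q, X}.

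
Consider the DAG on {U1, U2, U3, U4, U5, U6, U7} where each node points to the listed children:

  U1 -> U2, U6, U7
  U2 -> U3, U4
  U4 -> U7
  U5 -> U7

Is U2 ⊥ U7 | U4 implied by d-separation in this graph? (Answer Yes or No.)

We examine all 2 paths between U2 and U7:
Path 1: U2 ← U1 → U7
  U1 is a fork and U1 is not conditioned on — no node blocks this path, so it is active.
Path 2: U2 → U4 → U7
  U4 is a chain here and U4 is conditioned on, so the path is blocked at U4.
Because an active path exists, U2 and U7 are not d-separated.

No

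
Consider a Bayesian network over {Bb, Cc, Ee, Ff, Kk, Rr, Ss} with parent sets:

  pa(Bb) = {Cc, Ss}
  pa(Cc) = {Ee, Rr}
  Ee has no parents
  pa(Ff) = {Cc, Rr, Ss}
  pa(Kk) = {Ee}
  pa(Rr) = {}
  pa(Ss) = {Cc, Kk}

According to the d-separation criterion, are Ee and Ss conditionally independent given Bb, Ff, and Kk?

No

5 paths connect Ee and Ss; each must be blocked for d-separation to hold:
  1. Ee → Cc ← Rr → Ff ← Ss — Cc:collider[open]; Rr:fork[open]; Ff:collider[open] ⇒ active
  2. Ee → Cc → Ss — Cc:chain[open] ⇒ active
  3. Ee → Cc → Bb ← Ss — Cc:chain[open]; Bb:collider[open] ⇒ active
  4. Ee → Cc → Ff ← Ss — Cc:chain[open]; Ff:collider[open] ⇒ active
  5. Ee → Kk → Ss — Kk:chain[blocks] ⇒ blocked
At least one path is unblocked, so d-separation fails.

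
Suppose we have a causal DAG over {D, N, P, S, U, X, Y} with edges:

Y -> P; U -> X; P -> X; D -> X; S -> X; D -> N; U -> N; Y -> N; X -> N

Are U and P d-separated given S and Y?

Yes

6 paths connect U and P; each must be blocked for d-separation to hold:
Path 1: U → N ← Y → P
  N is a collider here and neither N nor any of its descendants is conditioned on, so the collider stays closed — the path is blocked at N.
Path 2: U → N ← X ← P
  N is a collider here and neither N nor any of its descendants is conditioned on, so the collider stays closed — the path is blocked at N.
Path 3: U → N ← D → X ← P
  N is a collider here and neither N nor any of its descendants is conditioned on, so the collider stays closed — the path is blocked at N.
Path 4: U → X → N ← Y → P
  N is a collider here and neither N nor any of its descendants is conditioned on, so the collider stays closed — the path is blocked at N.
Path 5: U → X ← P
  X is a collider here and neither X nor any of its descendants is conditioned on, so the collider stays closed — the path is blocked at X.
Path 6: U → X ← D → N ← Y → P
  X is a collider here and neither X nor any of its descendants is conditioned on, so the collider stays closed — the path is blocked at X.
Every path is blocked, so U and P are d-separated given {S, Y}.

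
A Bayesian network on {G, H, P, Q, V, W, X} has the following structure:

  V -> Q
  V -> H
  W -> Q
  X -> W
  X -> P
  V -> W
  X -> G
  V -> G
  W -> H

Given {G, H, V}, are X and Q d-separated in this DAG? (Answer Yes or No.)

Enumerating the 6 paths from X to Q and testing each for blocking by {G, H, V}:
  1. X → W → H ← V → Q — W:chain[open]; H:collider[open]; V:fork[blocks] ⇒ blocked
  2. X → W → Q — W:chain[open] ⇒ active
  3. X → W ← V → Q — W:collider[open]; V:fork[blocks] ⇒ blocked
  4. X → G ← V → H ← W → Q — G:collider[open]; V:fork[blocks]; H:collider[open]; W:fork[open] ⇒ blocked
  5. X → G ← V → W → Q — G:collider[open]; V:fork[blocks]; W:chain[open] ⇒ blocked
  6. X → G ← V → Q — G:collider[open]; V:fork[blocks] ⇒ blocked
At least one path is unblocked, so d-separation fails.

No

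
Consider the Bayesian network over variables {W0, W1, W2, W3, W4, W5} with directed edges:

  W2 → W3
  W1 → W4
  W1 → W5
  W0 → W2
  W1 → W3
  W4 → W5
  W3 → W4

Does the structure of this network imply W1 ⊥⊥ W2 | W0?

There are 3 undirected paths between W1 and W2; checking each against the conditioning set {W0}:
Path 1: W1 → W3 ← W2
  W3 is a collider here and neither W3 nor any of its descendants is conditioned on, so the collider stays closed — the path is blocked at W3.
Path 2: W1 → W4 ← W3 ← W2
  W4 is a collider here and neither W4 nor any of its descendants is conditioned on, so the collider stays closed — the path is blocked at W4.
Path 3: W1 → W5 ← W4 ← W3 ← W2
  W5 is a collider here and neither W5 nor any of its descendants is conditioned on, so the collider stays closed — the path is blocked at W5.
Since every path is blocked, d-separation holds.

Yes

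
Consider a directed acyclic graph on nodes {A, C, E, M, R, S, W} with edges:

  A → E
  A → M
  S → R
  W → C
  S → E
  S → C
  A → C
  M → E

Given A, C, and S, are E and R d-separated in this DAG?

Yes

Enumerating the 3 paths from E to R and testing each for blocking by {A, C, S}:
Path 1: E ← M ← A → C ← S → R
  A is a fork here and A is conditioned on, so the path is blocked at A.
Path 2: E ← A → C ← S → R
  A is a fork here and A is conditioned on, so the path is blocked at A.
Path 3: E ← S → R
  S is a fork here and S is conditioned on, so the path is blocked at S.
Since every path is blocked, d-separation holds.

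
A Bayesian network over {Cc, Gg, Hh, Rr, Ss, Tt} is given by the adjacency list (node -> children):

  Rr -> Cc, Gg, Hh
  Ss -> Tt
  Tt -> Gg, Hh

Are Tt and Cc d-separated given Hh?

There are 2 undirected paths between Tt and Cc; checking each against the conditioning set {Hh}:
Path 1: Tt → Hh ← Rr → Cc
  Hh is a collider and Hh is conditioned on, which opens it; Rr is a fork and Rr is not conditioned on — no node blocks this path, so it is active.
Path 2: Tt → Gg ← Rr → Cc
  Gg is a collider here and neither Gg nor any of its descendants is conditioned on, so the collider stays closed — the path is blocked at Gg.
At least one path is unblocked, so d-separation fails.

No — Tt and Cc are not d-separated given {Hh}.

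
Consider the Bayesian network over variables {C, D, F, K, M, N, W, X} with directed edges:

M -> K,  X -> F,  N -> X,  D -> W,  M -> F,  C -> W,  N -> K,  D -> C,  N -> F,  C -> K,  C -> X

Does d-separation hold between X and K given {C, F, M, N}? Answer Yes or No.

There are 5 undirected paths between X and K; checking each against the conditioning set {C, F, M, N}:
Path 1: X → F ← M → K
  M is a fork here and M is conditioned on, so the path is blocked at M.
Path 2: X → F ← N → K
  N is a fork here and N is conditioned on, so the path is blocked at N.
Path 3: X ← N → F ← M → K
  N is a fork here and N is conditioned on, so the path is blocked at N.
Path 4: X ← N → K
  N is a fork here and N is conditioned on, so the path is blocked at N.
Path 5: X ← C → K
  C is a fork here and C is conditioned on, so the path is blocked at C.
Every path is blocked, so X and K are d-separated given {C, F, M, N}.

Yes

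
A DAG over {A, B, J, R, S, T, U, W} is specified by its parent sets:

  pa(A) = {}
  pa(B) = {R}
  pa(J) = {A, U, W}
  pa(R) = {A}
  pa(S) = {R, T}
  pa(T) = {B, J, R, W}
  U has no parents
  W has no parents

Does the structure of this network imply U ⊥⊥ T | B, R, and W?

No

We examine all 5 paths between U and T:
  1. U → J ← W → T — J:collider[blocks]; W:fork[blocks] ⇒ blocked
  2. U → J ← A → R → S ← T — J:collider[blocks]; A:fork[open]; R:chain[blocks]; S:collider[blocks] ⇒ blocked
  3. U → J ← A → R → B → T — J:collider[blocks]; A:fork[open]; R:chain[blocks]; B:chain[blocks] ⇒ blocked
  4. U → J ← A → R → T — J:collider[blocks]; A:fork[open]; R:chain[blocks] ⇒ blocked
  5. U → J → T — J:chain[open] ⇒ active
Since the path U → J → T is active, U and T are not d-separated given {B, R, W}.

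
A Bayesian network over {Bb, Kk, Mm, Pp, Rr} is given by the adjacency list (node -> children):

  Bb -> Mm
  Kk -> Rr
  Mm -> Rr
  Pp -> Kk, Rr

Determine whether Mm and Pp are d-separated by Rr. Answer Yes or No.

Enumerating the 2 paths from Mm to Pp and testing each for blocking by {Rr}:
Path 1: Mm → Rr ← Pp
  Rr is a collider and Rr is conditioned on, which opens it — no node blocks this path, so it is active.
Path 2: Mm → Rr ← Kk ← Pp
  Rr is a collider and Rr is conditioned on, which opens it; Kk is a chain and Kk is not conditioned on — no node blocks this path, so it is active.
At least one path is unblocked, so d-separation fails.

No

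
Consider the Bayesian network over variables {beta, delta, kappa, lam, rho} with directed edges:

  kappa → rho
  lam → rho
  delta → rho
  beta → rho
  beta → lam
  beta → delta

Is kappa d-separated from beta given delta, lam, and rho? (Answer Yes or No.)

No

There are 3 undirected paths between kappa and beta; checking each against the conditioning set {delta, lam, rho}:
  1. kappa → rho ← lam ← beta — rho:collider[open]; lam:chain[blocks] ⇒ blocked
  2. kappa → rho ← beta — rho:collider[open] ⇒ active
  3. kappa → rho ← delta ← beta — rho:collider[open]; delta:chain[blocks] ⇒ blocked
At least one path is unblocked, so d-separation fails.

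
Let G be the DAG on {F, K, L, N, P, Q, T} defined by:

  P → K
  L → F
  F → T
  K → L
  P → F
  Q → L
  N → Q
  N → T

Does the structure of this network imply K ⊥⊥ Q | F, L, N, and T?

4 paths connect K and Q; each must be blocked for d-separation to hold:
Path 1: K → L ← Q
  L is a collider and L is conditioned on, which opens it — no node blocks this path, so it is active.
Path 2: K → L → F → T ← N → Q
  L is a chain here and L is conditioned on, so the path is blocked at L.
Path 3: K ← P → F ← L ← Q
  L is a chain here and L is conditioned on, so the path is blocked at L.
Path 4: K ← P → F → T ← N → Q
  F is a chain here and F is conditioned on, so the path is blocked at F.
Because an active path exists, K and Q are not d-separated.

No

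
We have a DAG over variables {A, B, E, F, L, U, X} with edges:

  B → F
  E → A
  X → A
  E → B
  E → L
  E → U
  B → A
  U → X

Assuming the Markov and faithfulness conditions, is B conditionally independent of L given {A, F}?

3 paths connect B and L; each must be blocked for d-separation to hold:
Path 1: B → A ← X ← U ← E → L
  A is a collider and A is conditioned on, which opens it; X is a chain and X is not conditioned on; U is a chain and U is not conditioned on; E is a fork and E is not conditioned on — no node blocks this path, so it is active.
Path 2: B → A ← E → L
  A is a collider and A is conditioned on, which opens it; E is a fork and E is not conditioned on — no node blocks this path, so it is active.
Path 3: B ← E → L
  E is a fork and E is not conditioned on — no node blocks this path, so it is active.
Since the path B → A ← X ← U ← E → L is active, B and L are not d-separated given {A, F}.

No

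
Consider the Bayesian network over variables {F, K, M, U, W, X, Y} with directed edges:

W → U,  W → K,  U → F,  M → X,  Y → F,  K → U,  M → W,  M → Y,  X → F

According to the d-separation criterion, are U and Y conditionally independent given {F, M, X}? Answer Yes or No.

No

Enumerating the 6 paths from U to Y and testing each for blocking by {F, M, X}:
Path 1: U ← K ← W ← M → Y
  M is a fork here and M is conditioned on, so the path is blocked at M.
Path 2: U ← K ← W ← M → X → F ← Y
  M is a fork here and M is conditioned on, so the path is blocked at M.
Path 3: U ← W ← M → Y
  M is a fork here and M is conditioned on, so the path is blocked at M.
Path 4: U ← W ← M → X → F ← Y
  M is a fork here and M is conditioned on, so the path is blocked at M.
Path 5: U → F ← Y
  F is a collider and F is conditioned on, which opens it — no node blocks this path, so it is active.
Path 6: U → F ← X ← M → Y
  X is a chain here and X is conditioned on, so the path is blocked at X.
At least one path is unblocked, so d-separation fails.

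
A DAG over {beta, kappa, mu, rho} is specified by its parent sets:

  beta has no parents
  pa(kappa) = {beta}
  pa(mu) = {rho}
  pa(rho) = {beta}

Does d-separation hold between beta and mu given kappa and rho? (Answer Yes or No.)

Only one path connects beta and mu:
  1. beta → rho → mu — rho:chain[blocks] ⇒ blocked
All paths are blocked; beta ⊥ mu | {kappa, rho} holds.

Yes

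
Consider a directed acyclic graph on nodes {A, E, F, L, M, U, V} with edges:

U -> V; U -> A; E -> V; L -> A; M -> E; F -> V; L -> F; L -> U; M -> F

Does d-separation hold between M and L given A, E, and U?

Yes

6 paths connect M and L; each must be blocked for d-separation to hold:
  1. M → E → V ← U → A ← L — E:chain[blocks]; V:collider[blocks]; U:fork[blocks]; A:collider[open] ⇒ blocked
  2. M → E → V ← U ← L — E:chain[blocks]; V:collider[blocks]; U:chain[blocks] ⇒ blocked
  3. M → E → V ← F ← L — E:chain[blocks]; V:collider[blocks]; F:chain[open] ⇒ blocked
  4. M → F ← L — F:collider[blocks] ⇒ blocked
  5. M → F → V ← U → A ← L — F:chain[open]; V:collider[blocks]; U:fork[blocks]; A:collider[open] ⇒ blocked
  6. M → F → V ← U ← L — F:chain[open]; V:collider[blocks]; U:chain[blocks] ⇒ blocked
Every path is blocked, so M and L are d-separated given {A, E, U}.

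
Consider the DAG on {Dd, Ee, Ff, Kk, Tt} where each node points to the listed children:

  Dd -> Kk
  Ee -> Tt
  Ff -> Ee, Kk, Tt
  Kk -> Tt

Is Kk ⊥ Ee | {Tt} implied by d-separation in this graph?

No

We examine all 4 paths between Kk and Ee:
Path 1: Kk → Tt ← Ee
  Tt is a collider and Tt is conditioned on, which opens it — no node blocks this path, so it is active.
Path 2: Kk → Tt ← Ff → Ee
  Tt is a collider and Tt is conditioned on, which opens it; Ff is a fork and Ff is not conditioned on — no node blocks this path, so it is active.
Path 3: Kk ← Ff → Ee
  Ff is a fork and Ff is not conditioned on — no node blocks this path, so it is active.
Path 4: Kk ← Ff → Tt ← Ee
  Ff is a fork and Ff is not conditioned on; Tt is a collider and Tt is conditioned on, which opens it — no node blocks this path, so it is active.
Since the path Kk → Tt ← Ee is active, Kk and Ee are not d-separated given {Tt}.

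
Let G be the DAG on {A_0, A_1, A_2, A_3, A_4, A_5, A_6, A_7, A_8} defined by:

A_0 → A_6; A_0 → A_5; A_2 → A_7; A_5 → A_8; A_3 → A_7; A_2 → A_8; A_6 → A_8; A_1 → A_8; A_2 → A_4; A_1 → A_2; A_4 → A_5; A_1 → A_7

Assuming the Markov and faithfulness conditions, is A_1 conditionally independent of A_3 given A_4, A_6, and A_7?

There are 5 undirected paths between A_1 and A_3; checking each against the conditioning set {A_4, A_6, A_7}:
  1. A_1 → A_8 ← A_6 ← A_0 → A_5 ← A_4 ← A_2 → A_7 ← A_3 — A_8:collider[blocks]; A_6:chain[blocks]; A_0:fork[open]; A_5:collider[blocks]; A_4:chain[blocks]; A_2:fork[open]; A_7:collider[open] ⇒ blocked
  2. A_1 → A_8 ← A_2 → A_7 ← A_3 — A_8:collider[blocks]; A_2:fork[open]; A_7:collider[open] ⇒ blocked
  3. A_1 → A_8 ← A_5 ← A_4 ← A_2 → A_7 ← A_3 — A_8:collider[blocks]; A_5:chain[open]; A_4:chain[blocks]; A_2:fork[open]; A_7:collider[open] ⇒ blocked
  4. A_1 → A_2 → A_7 ← A_3 — A_2:chain[open]; A_7:collider[open] ⇒ active
  5. A_1 → A_7 ← A_3 — A_7:collider[open] ⇒ active
Because an active path exists, A_1 and A_3 are not d-separated.

No — A_1 and A_3 are not d-separated given {A_4, A_6, A_7}.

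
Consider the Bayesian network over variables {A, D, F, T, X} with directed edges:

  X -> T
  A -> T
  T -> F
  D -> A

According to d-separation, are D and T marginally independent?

There is one path between D and T:
Path 1: D → A → T
  A is a chain and A is not conditioned on — no node blocks this path, so it is active.
Since the path D → A → T is active, D and T are not d-separated given ∅.

No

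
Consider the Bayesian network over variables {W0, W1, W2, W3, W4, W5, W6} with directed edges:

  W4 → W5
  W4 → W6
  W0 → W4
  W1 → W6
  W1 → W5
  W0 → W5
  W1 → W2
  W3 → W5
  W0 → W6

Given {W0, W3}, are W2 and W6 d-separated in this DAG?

No — W2 and W6 are not d-separated given {W0, W3}.

Enumerating the 5 paths from W2 to W6 and testing each for blocking by {W0, W3}:
  1. W2 ← W1 → W6 — W1:fork[open] ⇒ active
  2. W2 ← W1 → W5 ← W4 → W6 — W1:fork[open]; W5:collider[blocks]; W4:fork[open] ⇒ blocked
  3. W2 ← W1 → W5 ← W4 ← W0 → W6 — W1:fork[open]; W5:collider[blocks]; W4:chain[open]; W0:fork[blocks] ⇒ blocked
  4. W2 ← W1 → W5 ← W0 → W6 — W1:fork[open]; W5:collider[blocks]; W0:fork[blocks] ⇒ blocked
  5. W2 ← W1 → W5 ← W0 → W4 → W6 — W1:fork[open]; W5:collider[blocks]; W0:fork[blocks]; W4:chain[open] ⇒ blocked
Since the path W2 ← W1 → W6 is active, W2 and W6 are not d-separated given {W0, W3}.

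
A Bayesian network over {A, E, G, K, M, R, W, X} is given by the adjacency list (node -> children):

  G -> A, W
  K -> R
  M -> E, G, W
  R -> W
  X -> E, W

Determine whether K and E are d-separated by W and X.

No — K and E are not d-separated given {W, X}.

Enumerating the 3 paths from K to E and testing each for blocking by {W, X}:
Path 1: K → R → W ← G ← M → E
  R is a chain and R is not conditioned on; W is a collider and W is conditioned on, which opens it; G is a chain and G is not conditioned on; M is a fork and M is not conditioned on — no node blocks this path, so it is active.
Path 2: K → R → W ← M → E
  R is a chain and R is not conditioned on; W is a collider and W is conditioned on, which opens it; M is a fork and M is not conditioned on — no node blocks this path, so it is active.
Path 3: K → R → W ← X → E
  X is a fork here and X is conditioned on, so the path is blocked at X.
Because an active path exists, K and E are not d-separated.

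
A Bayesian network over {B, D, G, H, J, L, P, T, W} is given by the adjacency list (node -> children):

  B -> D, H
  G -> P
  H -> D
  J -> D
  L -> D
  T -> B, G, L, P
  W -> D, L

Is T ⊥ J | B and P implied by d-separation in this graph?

Yes

Enumerating the 4 paths from T to J and testing each for blocking by {B, P}:
Path 1: T → B → H → D ← J
  B is a chain here and B is conditioned on, so the path is blocked at B.
Path 2: T → B → D ← J
  B is a chain here and B is conditioned on, so the path is blocked at B.
Path 3: T → L ← W → D ← J
  L is a collider here and neither L nor any of its descendants is conditioned on, so the collider stays closed — the path is blocked at L.
Path 4: T → L → D ← J
  D is a collider here and neither D nor any of its descendants is conditioned on, so the collider stays closed — the path is blocked at D.
Since every path is blocked, d-separation holds.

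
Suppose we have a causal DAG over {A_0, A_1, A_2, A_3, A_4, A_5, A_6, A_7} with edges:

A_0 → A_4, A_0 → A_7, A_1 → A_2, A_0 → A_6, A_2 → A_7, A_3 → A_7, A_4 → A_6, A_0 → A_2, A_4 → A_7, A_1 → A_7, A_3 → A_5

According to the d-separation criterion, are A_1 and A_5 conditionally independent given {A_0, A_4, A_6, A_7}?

No — A_1 and A_5 are not d-separated given {A_0, A_4, A_6, A_7}.

Enumerating the 5 paths from A_1 to A_5 and testing each for blocking by {A_0, A_4, A_6, A_7}:
  1. A_1 → A_7 ← A_3 → A_5 — A_7:collider[open]; A_3:fork[open] ⇒ active
  2. A_1 → A_2 ← A_0 → A_4 → A_7 ← A_3 → A_5 — A_2:collider[open]; A_0:fork[blocks]; A_4:chain[blocks]; A_7:collider[open]; A_3:fork[open] ⇒ blocked
  3. A_1 → A_2 ← A_0 → A_6 ← A_4 → A_7 ← A_3 → A_5 — A_2:collider[open]; A_0:fork[blocks]; A_6:collider[open]; A_4:fork[blocks]; A_7:collider[open]; A_3:fork[open] ⇒ blocked
  4. A_1 → A_2 ← A_0 → A_7 ← A_3 → A_5 — A_2:collider[open]; A_0:fork[blocks]; A_7:collider[open]; A_3:fork[open] ⇒ blocked
  5. A_1 → A_2 → A_7 ← A_3 → A_5 — A_2:chain[open]; A_7:collider[open]; A_3:fork[open] ⇒ active
At least one path is unblocked, so d-separation fails.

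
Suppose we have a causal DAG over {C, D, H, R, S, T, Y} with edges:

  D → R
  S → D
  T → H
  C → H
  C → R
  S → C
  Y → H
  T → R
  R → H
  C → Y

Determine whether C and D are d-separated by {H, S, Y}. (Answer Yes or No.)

No

6 paths connect C and D; each must be blocked for d-separation to hold:
Path 1: C ← S → D
  S is a fork here and S is conditioned on, so the path is blocked at S.
Path 2: C → Y → H ← R ← D
  Y is a chain here and Y is conditioned on, so the path is blocked at Y.
Path 3: C → Y → H ← T → R ← D
  Y is a chain here and Y is conditioned on, so the path is blocked at Y.
Path 4: C → R ← D
  R is a collider and its descendant H is conditioned on, which opens it — no node blocks this path, so it is active.
Path 5: C → H ← R ← D
  H is a collider and H is conditioned on, which opens it; R is a chain and R is not conditioned on — no node blocks this path, so it is active.
Path 6: C → H ← T → R ← D
  H is a collider and H is conditioned on, which opens it; T is a fork and T is not conditioned on; R is a collider and its descendant H is conditioned on, which opens it — no node blocks this path, so it is active.
Because an active path exists, C and D are not d-separated.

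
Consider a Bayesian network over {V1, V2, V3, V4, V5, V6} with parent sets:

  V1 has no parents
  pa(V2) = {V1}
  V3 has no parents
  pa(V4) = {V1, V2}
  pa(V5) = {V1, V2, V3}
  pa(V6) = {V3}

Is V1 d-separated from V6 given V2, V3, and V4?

Yes — V1 and V6 are d-separated given {V2, V3, V4}.

Enumerating the 3 paths from V1 to V6 and testing each for blocking by {V2, V3, V4}:
Path 1: V1 → V4 ← V2 → V5 ← V3 → V6
  V2 is a fork here and V2 is conditioned on, so the path is blocked at V2.
Path 2: V1 → V2 → V5 ← V3 → V6
  V2 is a chain here and V2 is conditioned on, so the path is blocked at V2.
Path 3: V1 → V5 ← V3 → V6
  V5 is a collider here and neither V5 nor any of its descendants is conditioned on, so the collider stays closed — the path is blocked at V5.
All paths are blocked; V1 ⊥ V6 | {V2, V3, V4} holds.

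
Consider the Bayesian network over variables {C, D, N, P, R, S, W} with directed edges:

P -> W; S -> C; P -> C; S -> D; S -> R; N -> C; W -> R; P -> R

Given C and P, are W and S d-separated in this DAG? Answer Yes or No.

4 paths connect W and S; each must be blocked for d-separation to hold:
Path 1: W → R ← P → C ← S
  R is a collider here and neither R nor any of its descendants is conditioned on, so the collider stays closed — the path is blocked at R.
Path 2: W → R ← S
  R is a collider here and neither R nor any of its descendants is conditioned on, so the collider stays closed — the path is blocked at R.
Path 3: W ← P → R ← S
  P is a fork here and P is conditioned on, so the path is blocked at P.
Path 4: W ← P → C ← S
  P is a fork here and P is conditioned on, so the path is blocked at P.
Every path is blocked, so W and S are d-separated given {C, P}.

Yes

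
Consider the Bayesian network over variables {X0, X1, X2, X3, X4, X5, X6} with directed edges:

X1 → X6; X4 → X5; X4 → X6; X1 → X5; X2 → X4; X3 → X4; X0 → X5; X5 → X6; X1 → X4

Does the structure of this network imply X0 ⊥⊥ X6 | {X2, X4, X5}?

Enumerating the 5 paths from X0 to X6 and testing each for blocking by {X2, X4, X5}:
Path 1: X0 → X5 ← X1 → X6
  X5 is a collider and X5 is conditioned on, which opens it; X1 is a fork and X1 is not conditioned on — no node blocks this path, so it is active.
Path 2: X0 → X5 ← X1 → X4 → X6
  X4 is a chain here and X4 is conditioned on, so the path is blocked at X4.
Path 3: X0 → X5 → X6
  X5 is a chain here and X5 is conditioned on, so the path is blocked at X5.
Path 4: X0 → X5 ← X4 ← X1 → X6
  X4 is a chain here and X4 is conditioned on, so the path is blocked at X4.
Path 5: X0 → X5 ← X4 → X6
  X4 is a fork here and X4 is conditioned on, so the path is blocked at X4.
At least one path is unblocked, so d-separation fails.

No — X0 and X6 are not d-separated given {X2, X4, X5}.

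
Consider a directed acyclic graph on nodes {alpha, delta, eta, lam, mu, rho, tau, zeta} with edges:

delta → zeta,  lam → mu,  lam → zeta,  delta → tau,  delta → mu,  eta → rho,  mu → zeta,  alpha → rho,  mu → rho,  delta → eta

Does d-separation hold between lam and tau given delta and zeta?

Yes — lam and tau are d-separated given {delta, zeta}.

There are 6 undirected paths between lam and tau; checking each against the conditioning set {delta, zeta}:
Path 1: lam → mu → rho ← eta ← delta → tau
  rho is a collider here and neither rho nor any of its descendants is conditioned on, so the collider stays closed — the path is blocked at rho.
Path 2: lam → mu → zeta ← delta → tau
  delta is a fork here and delta is conditioned on, so the path is blocked at delta.
Path 3: lam → mu ← delta → tau
  delta is a fork here and delta is conditioned on, so the path is blocked at delta.
Path 4: lam → zeta ← mu → rho ← eta ← delta → tau
  rho is a collider here and neither rho nor any of its descendants is conditioned on, so the collider stays closed — the path is blocked at rho.
Path 5: lam → zeta ← mu ← delta → tau
  delta is a fork here and delta is conditioned on, so the path is blocked at delta.
Path 6: lam → zeta ← delta → tau
  delta is a fork here and delta is conditioned on, so the path is blocked at delta.
Every path is blocked, so lam and tau are d-separated given {delta, zeta}.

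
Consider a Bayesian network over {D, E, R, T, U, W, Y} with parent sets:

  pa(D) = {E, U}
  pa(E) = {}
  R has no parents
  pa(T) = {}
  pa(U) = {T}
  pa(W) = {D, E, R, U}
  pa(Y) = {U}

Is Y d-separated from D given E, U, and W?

We examine all 3 paths between Y and D:
Path 1: Y ← U → D
  U is a fork here and U is conditioned on, so the path is blocked at U.
Path 2: Y ← U → W ← D
  U is a fork here and U is conditioned on, so the path is blocked at U.
Path 3: Y ← U → W ← E → D
  U is a fork here and U is conditioned on, so the path is blocked at U.
Every path is blocked, so Y and D are d-separated given {E, U, W}.

Yes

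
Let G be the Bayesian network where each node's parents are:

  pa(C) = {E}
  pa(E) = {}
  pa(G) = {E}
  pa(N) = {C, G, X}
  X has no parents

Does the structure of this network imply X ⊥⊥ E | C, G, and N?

There are 2 undirected paths between X and E; checking each against the conditioning set {C, G, N}:
Path 1: X → N ← C ← E
  C is a chain here and C is conditioned on, so the path is blocked at C.
Path 2: X → N ← G ← E
  G is a chain here and G is conditioned on, so the path is blocked at G.
Every path is blocked, so X and E are d-separated given {C, G, N}.

Yes — X and E are d-separated given {C, G, N}.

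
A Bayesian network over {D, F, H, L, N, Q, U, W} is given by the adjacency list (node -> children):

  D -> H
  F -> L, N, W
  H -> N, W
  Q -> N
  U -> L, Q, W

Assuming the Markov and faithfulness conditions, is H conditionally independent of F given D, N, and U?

No

6 paths connect H and F; each must be blocked for d-separation to hold:
Path 1: H → N ← Q ← U → L ← F
  U is a fork here and U is conditioned on, so the path is blocked at U.
Path 2: H → N ← Q ← U → W ← F
  U is a fork here and U is conditioned on, so the path is blocked at U.
Path 3: H → N ← F
  N is a collider and N is conditioned on, which opens it — no node blocks this path, so it is active.
Path 4: H → W ← U → Q → N ← F
  W is a collider here and neither W nor any of its descendants is conditioned on, so the collider stays closed — the path is blocked at W.
Path 5: H → W ← U → L ← F
  W is a collider here and neither W nor any of its descendants is conditioned on, so the collider stays closed — the path is blocked at W.
Path 6: H → W ← F
  W is a collider here and neither W nor any of its descendants is conditioned on, so the collider stays closed — the path is blocked at W.
Because an active path exists, H and F are not d-separated.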